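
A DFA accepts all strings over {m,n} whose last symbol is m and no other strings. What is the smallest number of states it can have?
By Myhill–Nerode, count the distinguishable equivalence classes: 2^1 = 2 classes — the DFA must remember the last 1 symbol read; every pair of distinct length-1 suffixes is distinguishable by some continuation.
2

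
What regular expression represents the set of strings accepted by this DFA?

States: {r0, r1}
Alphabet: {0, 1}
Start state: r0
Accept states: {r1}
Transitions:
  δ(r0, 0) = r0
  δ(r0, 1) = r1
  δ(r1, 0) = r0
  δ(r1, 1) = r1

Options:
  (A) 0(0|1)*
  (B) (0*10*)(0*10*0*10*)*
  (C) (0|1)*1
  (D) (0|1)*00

Check each option against the DFA on short strings; one disagreement eliminates an option:
  (A) 0(0|1)*: on '0' the DFA goes r0 → r0 and rejects (r0 ∉ Accept), but the regex matches it → eliminate
  (B) (0*10*)(0*10*0*10*)*: on '10' the DFA goes r0 → r1 → r0 and rejects (r0 ∉ Accept), but the regex matches it → eliminate
  (C) (0|1)*1: agrees with the DFA on every string of length ≤ 6
  (D) (0|1)*00: on '1' the DFA goes r0 → r1 and accepts (r1 ∈ Accept), but the regex does not match it → eliminate
Only (C) is consistent with the DFA.
(C) (0|1)*1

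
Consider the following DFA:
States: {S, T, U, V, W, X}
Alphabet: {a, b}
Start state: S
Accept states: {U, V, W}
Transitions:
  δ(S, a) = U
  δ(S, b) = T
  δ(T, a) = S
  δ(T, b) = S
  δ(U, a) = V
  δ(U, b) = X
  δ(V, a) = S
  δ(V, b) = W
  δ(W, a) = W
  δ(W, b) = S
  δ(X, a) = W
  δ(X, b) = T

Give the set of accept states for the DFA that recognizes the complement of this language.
Complement accept states = All states \ Original accept states
= {S, T, U, V, W, X} \ {U, V, W}
{S, T, X}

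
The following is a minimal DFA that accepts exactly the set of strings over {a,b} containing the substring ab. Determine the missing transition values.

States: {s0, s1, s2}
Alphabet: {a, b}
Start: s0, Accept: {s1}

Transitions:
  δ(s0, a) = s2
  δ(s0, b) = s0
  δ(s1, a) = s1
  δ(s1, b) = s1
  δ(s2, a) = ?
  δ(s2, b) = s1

From the language and accept set, identify what each state tracks — s0: no a seen yet; s1: substring ab seen; s2: seen a a, waiting for b.
Each missing δ(q, a) is the state matching the new tracked value after reading a.
δ(s2, a) = s2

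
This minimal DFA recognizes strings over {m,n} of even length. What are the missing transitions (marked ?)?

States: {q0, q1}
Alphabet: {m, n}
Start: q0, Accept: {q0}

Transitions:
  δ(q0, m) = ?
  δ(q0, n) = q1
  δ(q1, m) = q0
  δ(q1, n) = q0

From the language and accept set, identify what each state tracks — q0: even length so far; q1: odd length so far.
Each missing δ(q, a) is the state matching the new tracked value after reading a.
δ(q0, m) = q1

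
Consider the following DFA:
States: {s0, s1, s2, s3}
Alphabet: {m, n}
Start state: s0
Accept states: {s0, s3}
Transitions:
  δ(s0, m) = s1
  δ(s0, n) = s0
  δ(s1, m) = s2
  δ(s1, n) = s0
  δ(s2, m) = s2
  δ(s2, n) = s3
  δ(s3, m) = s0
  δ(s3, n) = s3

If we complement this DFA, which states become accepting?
Complement accept states = All states \ Original accept states
= {s0, s1, s2, s3} \ {s0, s3}
{s1, s2}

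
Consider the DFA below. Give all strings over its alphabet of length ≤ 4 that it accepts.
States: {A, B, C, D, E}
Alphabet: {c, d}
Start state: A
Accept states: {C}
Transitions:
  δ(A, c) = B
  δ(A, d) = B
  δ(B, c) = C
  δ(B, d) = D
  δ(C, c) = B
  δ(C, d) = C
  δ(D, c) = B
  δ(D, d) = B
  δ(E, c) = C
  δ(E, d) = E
cc, dc, ccd, dcd, cccc, ccdd, cdcc, cddc, dccc, dcdd, ddcc, dddc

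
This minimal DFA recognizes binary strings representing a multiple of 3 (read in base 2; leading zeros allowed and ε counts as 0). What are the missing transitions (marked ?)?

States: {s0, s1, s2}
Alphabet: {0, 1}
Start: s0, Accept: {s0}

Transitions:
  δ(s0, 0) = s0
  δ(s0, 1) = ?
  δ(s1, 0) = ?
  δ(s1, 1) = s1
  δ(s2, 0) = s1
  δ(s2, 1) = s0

From the language and accept set, identify what each state tracks — s0: value ≡ 0 (mod 3); s1: value ≡ 2 (mod 3); s2: value ≡ 1 (mod 3).
Each missing δ(q, a) is the state matching the new tracked value after reading a.
δ(s0, 1) = s2; δ(s1, 0) = s2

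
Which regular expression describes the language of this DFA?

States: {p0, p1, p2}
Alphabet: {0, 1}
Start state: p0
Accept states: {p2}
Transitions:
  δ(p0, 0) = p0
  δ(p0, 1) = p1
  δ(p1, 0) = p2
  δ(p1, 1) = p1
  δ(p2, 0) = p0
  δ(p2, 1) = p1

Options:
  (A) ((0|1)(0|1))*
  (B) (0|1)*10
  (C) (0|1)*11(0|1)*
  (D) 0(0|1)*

Check each option against the DFA on short strings; one disagreement eliminates an option:
  (A) ((0|1)(0|1))*: on ε the DFA stays in p0 and rejects (p0 ∉ Accept), but the regex matches it → eliminate
  (B) (0|1)*10: agrees with the DFA on every string of length ≤ 6
  (C) (0|1)*11(0|1)*: on '10' the DFA goes p0 → p1 → p2 and accepts (p2 ∈ Accept), but the regex does not match it → eliminate
  (D) 0(0|1)*: on '0' the DFA goes p0 → p0 and rejects (p0 ∉ Accept), but the regex matches it → eliminate
Only (B) is consistent with the DFA.
(B) (0|1)*10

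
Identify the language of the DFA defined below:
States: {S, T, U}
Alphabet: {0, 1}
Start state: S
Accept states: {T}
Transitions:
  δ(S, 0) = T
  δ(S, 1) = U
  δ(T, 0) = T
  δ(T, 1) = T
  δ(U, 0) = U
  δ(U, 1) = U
Testing a few strings:
  '1' → reject
  '011' → accept
  '111' → reject
  '11' → reject
State roles: S=no input read; T=started with 0; U=started with 1 (dead)
All binary strings starting with 0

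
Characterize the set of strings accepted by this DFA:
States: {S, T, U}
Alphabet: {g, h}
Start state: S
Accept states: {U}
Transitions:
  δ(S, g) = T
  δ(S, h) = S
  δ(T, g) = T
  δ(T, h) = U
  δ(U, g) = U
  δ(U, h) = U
Testing a few strings:
  'ghhh' → accept
  'hg' → reject
  'h' → reject
  'ghgh' → accept
State roles: S=no g seen yet; T=seen a g, waiting for h; U=substring gh seen
All strings over {g,h} containing the substring gh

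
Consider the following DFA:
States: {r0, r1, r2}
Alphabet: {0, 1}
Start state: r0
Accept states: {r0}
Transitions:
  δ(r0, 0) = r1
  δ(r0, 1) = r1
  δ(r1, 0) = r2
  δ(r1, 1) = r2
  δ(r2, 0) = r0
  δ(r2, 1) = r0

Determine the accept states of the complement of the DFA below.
Complement accept states = All states \ Original accept states
= {r0, r1, r2} \ {r0}
{r1, r2}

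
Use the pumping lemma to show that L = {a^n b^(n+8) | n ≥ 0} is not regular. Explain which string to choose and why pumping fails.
Assume L is regular with pumping length p. Idea: pumping the a-block breaks the fixed offset of 8.
Choose s = a^p b^(p+8) ∈ L. By the pumping lemma, s = xyz with |xy| ≤ p, |y| > 0, so y = a^k with k ≥ 1. Then xy²z = a^(p+k) b^(p+8). For this to be in L we would need p+8 = (p+k)+8, i.e. k = 0, contradicting k ≥ 1. So xy²z ∉ L.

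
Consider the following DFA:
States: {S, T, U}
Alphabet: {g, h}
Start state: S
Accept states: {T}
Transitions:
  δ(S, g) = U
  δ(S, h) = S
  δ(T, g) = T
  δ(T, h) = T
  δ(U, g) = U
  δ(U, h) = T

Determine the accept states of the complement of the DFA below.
Complement accept states = All states \ Original accept states
= {S, T, U} \ {T}
{S, U}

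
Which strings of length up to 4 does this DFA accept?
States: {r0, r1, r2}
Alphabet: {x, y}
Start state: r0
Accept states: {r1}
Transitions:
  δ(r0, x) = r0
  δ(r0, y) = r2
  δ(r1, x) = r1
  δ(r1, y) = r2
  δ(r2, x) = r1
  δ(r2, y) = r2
yx, xyx, yxx, yyx, xxyx, xyxx, xyyx, yxxx, yxyx, yyxx, yyyx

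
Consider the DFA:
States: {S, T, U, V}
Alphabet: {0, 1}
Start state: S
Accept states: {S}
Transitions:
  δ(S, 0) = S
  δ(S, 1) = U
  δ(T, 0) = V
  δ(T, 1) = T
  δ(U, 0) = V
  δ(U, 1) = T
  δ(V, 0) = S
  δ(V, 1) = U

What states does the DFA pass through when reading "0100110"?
read '0': S → S
  read '1': S → U
  read '0': U → V
  read '0': V → S
  read '1': S → U
  read '1': U → T
  read '0': T → V
S -> S -> U -> V -> S -> U -> T -> V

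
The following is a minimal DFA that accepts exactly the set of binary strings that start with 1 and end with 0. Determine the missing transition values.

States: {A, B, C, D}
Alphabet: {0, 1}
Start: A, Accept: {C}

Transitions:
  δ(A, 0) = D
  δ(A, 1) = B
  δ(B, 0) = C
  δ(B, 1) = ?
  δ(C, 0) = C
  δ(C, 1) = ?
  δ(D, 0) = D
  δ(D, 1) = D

From the language and accept set, identify what each state tracks — A: no input read; B: started with 1, last symbol 1; C: started with 1, last symbol 0; D: started with 0 (dead).
Each missing δ(q, a) is the state matching the new tracked value after reading a.
δ(B, 1) = B; δ(C, 1) = B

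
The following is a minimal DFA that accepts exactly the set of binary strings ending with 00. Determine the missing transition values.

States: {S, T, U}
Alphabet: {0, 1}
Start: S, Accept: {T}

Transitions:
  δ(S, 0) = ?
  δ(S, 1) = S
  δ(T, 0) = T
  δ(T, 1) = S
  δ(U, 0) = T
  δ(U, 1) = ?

From the language and accept set, identify what each state tracks — S: last symbol not 0; T: two trailing 0's; U: one trailing 0.
Each missing δ(q, a) is the state matching the new tracked value after reading a.
δ(S, 0) = U; δ(U, 1) = S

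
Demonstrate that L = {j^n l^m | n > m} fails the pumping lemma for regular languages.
Assume L is regular with pumping length p. Idea: pumping down the j-block drops the j-count to at most the l-count.
Choose s = j^(p+1) l^p ∈ L (|s| = 2p+1 ≥ p). By the pumping lemma, s = xyz with |xy| ≤ p, |y| > 0, so y = j^k with k ≥ 1. Take i = 0: xz = j^(p+1−k) l^p. Since k ≥ 1, p+1−k ≤ p, so the number of j's is no longer strictly greater than the number of l's, hence xz ∉ L.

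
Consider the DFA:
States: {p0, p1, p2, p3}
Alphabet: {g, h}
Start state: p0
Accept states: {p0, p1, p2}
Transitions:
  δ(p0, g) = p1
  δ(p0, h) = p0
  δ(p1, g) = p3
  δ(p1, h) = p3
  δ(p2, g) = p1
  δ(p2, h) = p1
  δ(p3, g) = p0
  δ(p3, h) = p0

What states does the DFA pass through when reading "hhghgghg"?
read 'h': p0 → p0
  read 'h': p0 → p0
  read 'g': p0 → p1
  read 'h': p1 → p3
  read 'g': p3 → p0
  read 'g': p0 → p1
  read 'h': p1 → p3
  read 'g': p3 → p0
p0 -> p0 -> p0 -> p1 -> p3 -> p0 -> p1 -> p3 -> p0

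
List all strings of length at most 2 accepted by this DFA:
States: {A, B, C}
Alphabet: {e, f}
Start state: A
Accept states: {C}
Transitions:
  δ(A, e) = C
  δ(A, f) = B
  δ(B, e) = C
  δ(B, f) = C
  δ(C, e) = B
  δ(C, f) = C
e, ef, fe, ff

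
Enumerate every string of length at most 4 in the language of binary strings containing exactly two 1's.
11, 011, 101, 110, 0011, 0101, 0110, 1001, 1010, 1100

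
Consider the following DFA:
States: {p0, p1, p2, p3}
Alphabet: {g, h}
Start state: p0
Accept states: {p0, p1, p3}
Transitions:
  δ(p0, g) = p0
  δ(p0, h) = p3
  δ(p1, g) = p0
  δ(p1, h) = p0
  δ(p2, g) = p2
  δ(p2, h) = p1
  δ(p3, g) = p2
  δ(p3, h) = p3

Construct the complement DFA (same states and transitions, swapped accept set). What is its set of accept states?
Complement accept states = All states \ Original accept states
= {p0, p1, p2, p3} \ {p0, p1, p3}
{p2}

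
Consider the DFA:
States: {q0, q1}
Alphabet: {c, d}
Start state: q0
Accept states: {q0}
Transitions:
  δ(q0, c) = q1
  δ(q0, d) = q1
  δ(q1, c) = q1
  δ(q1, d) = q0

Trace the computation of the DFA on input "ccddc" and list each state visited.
read 'c': q0 → q1
  read 'c': q1 → q1
  read 'd': q1 → q0
  read 'd': q0 → q1
  read 'c': q1 → q1
q0 -> q1 -> q1 -> q0 -> q1 -> q1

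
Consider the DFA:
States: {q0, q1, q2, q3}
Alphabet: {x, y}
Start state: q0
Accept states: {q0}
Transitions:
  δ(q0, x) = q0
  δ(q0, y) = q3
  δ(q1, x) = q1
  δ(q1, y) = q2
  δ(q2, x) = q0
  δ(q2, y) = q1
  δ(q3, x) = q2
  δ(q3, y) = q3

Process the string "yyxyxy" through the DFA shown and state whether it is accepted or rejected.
Processing string "yyxyxy":
  q0 --y--> q3
  q3 --y--> q3
  q3 --x--> q2
  q2 --y--> q1
  q1 --x--> q1
  q1 --y--> q2
Final state: q2
Accept states: {q0}
No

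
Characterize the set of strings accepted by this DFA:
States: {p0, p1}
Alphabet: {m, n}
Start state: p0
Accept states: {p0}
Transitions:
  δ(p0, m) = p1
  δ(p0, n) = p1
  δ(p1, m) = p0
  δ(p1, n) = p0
Testing a few strings:
  'nnm' → reject
  'nn' → accept
  'n' → reject
  'mn' → accept
State roles: p0=even length so far; p1=odd length so far
All strings over {m,n} of even length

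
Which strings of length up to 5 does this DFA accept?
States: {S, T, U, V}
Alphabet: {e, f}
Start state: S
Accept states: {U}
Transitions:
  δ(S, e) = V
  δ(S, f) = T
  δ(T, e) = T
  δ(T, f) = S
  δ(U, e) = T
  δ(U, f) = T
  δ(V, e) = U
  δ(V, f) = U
ee, ef, ffee, ffef, fefee, fefef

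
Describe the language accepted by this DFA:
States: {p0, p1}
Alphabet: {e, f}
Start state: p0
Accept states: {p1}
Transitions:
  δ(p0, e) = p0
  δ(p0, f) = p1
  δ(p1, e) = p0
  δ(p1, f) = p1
Testing a few strings:
  'ef' → accept
  'e' → reject
  'eff' → accept
  'ffe' → reject
State roles: p0=last symbol not f; p1=last symbol is f
All strings over {e,f} ending with f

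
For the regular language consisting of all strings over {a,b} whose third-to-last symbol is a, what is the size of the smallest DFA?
By Myhill–Nerode, count the distinguishable equivalence classes: 2^3 = 8 classes — the DFA must remember the last 3 symbols read; every pair of distinct length-3 suffixes is distinguishable by some continuation.
8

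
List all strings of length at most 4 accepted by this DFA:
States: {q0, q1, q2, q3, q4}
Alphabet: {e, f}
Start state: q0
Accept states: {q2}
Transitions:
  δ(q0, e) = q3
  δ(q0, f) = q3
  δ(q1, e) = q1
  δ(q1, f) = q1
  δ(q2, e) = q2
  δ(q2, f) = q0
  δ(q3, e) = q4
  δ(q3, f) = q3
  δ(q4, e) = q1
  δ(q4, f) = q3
None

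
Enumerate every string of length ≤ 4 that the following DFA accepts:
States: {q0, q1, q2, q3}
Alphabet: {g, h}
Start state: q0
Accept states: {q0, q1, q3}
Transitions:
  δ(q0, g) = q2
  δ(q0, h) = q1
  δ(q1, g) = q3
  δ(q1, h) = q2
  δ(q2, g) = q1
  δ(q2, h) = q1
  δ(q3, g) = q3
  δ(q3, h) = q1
ε, h, gg, gh, hg, ggg, ghg, hgg, hgh, hhg, hhh, gggg, gggh, gghg, gghh, ghgg, ghgh, ghhg, ghhh, hggg, hggh, hghg, hhgg, hhhg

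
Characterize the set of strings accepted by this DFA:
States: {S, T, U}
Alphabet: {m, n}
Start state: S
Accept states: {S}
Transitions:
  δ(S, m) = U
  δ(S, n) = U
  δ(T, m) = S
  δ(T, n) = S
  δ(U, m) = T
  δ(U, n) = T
Testing a few strings:
  'mmn' → accept
  'nm' → reject
  'mn' → reject
  'nmm' → accept
State roles: S=length ≡ 0 (mod 3); T=length ≡ 2 (mod 3); U=length ≡ 1 (mod 3)
All strings over {m,n} whose length is a multiple of 3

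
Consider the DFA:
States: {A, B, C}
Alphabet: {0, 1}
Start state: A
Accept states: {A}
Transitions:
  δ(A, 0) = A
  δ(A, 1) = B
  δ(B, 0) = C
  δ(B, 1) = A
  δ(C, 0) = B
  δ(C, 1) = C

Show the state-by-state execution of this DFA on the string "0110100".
read '0': A → A
  read '1': A → B
  read '1': B → A
  read '0': A → A
  read '1': A → B
  read '0': B → C
  read '0': C → B
A -> A -> B -> A -> A -> B -> C -> B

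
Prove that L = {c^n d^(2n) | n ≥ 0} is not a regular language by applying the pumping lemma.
Assume L is regular with pumping length p. Idea: pumping the c-block breaks the 1:2 ratio.
Choose s = c^p d^(2p) (length 3p ≥ p). By the pumping lemma, s = xyz with |xy| ≤ p, |y| > 0, so y = c^k with k ≥ 1. Then xy²z = c^(p+k) d^(2p). For this to be in L we would need 2p = 2(p+k), i.e. 2k = 0, contradicting k ≥ 1. So xy²z ∉ L.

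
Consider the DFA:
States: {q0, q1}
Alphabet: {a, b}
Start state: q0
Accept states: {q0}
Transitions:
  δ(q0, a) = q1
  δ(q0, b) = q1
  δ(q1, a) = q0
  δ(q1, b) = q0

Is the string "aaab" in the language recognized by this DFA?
Processing string "aaab":
  q0 --a--> q1
  q1 --a--> q0
  q0 --a--> q1
  q1 --b--> q0
Final state: q0
Accept states: {q0}
Yes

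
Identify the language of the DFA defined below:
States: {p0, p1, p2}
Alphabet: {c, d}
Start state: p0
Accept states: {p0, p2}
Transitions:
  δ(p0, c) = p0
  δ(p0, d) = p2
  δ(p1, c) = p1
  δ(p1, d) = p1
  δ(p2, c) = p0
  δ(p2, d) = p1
Testing a few strings:
  'cd' → accept
  'dcd' → accept
  'dcdc' → accept
  'dcc' → accept
State roles: p0=last symbol not d (ok); p1=saw dd (dead); p2=last symbol d (ok)
All strings over {c,d} with no two consecutive d's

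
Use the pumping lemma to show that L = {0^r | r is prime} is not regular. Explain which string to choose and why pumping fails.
Assume L is regular with pumping length p. Idea: pumping by a suitable count produces a composite length.
Let q be a prime with q ≥ p and choose s = 0^q ∈ L. By the pumping lemma, s = xyz with |xy| ≤ p, |y| = k ≥ 1. Take i = q+1: |xy^(q+1)z| = q + q·k = q(1+k). Since q ≥ 2 and 1+k ≥ 2, q(1+k) is composite, so xy^(q+1)z ∉ L.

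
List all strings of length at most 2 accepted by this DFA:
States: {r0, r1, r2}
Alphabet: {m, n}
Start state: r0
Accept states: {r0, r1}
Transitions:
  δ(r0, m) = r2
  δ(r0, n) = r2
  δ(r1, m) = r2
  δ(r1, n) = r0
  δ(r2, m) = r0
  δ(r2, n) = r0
ε, mm, mn, nm, nn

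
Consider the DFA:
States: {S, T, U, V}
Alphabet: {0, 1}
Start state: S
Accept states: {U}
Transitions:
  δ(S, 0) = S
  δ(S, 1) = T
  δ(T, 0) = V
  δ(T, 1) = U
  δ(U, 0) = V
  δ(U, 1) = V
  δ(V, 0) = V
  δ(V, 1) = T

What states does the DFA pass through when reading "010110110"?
read '0': S → S
  read '1': S → T
  read '0': T → V
  read '1': V → T
  read '1': T → U
  read '0': U → V
  read '1': V → T
  read '1': T → U
  read '0': U → V
S -> S -> T -> V -> T -> U -> V -> T -> U -> V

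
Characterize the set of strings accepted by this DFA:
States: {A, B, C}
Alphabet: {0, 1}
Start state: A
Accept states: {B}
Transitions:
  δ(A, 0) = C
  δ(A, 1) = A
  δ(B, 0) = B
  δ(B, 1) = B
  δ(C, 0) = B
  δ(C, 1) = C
Testing a few strings:
  '00' → accept
  '011' → reject
  '110' → reject
  '1011' → reject
State roles: A=zero 0's seen; B=≥ two 0's seen; C=one 0 seen
All binary strings containing at least two 0's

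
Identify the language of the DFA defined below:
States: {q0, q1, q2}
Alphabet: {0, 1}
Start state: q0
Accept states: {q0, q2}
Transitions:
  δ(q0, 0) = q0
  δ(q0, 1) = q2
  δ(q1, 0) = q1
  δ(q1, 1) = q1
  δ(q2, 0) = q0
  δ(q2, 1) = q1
Testing a few strings:
  '00' → accept
  '0000' → accept
  '0' → accept
  '10' → accept
State roles: q0=last symbol not 1 (ok); q1=saw 11 (dead); q2=last symbol 1 (ok)
All binary strings with no two consecutive 1's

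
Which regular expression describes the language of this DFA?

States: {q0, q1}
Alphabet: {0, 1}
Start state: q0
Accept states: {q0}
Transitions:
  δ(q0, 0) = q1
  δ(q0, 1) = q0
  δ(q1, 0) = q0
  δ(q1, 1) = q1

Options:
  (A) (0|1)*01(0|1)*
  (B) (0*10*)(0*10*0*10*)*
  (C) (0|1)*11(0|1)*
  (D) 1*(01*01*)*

Check each option against the DFA on short strings; one disagreement eliminates an option:
  (A) (0|1)*01(0|1)*: on ε the DFA stays in q0 and accepts (q0 ∈ Accept), but the regex does not match it → eliminate
  (B) (0*10*)(0*10*0*10*)*: on ε the DFA stays in q0 and accepts (q0 ∈ Accept), but the regex does not match it → eliminate
  (C) (0|1)*11(0|1)*: on ε the DFA stays in q0 and accepts (q0 ∈ Accept), but the regex does not match it → eliminate
  (D) 1*(01*01*)*: agrees with the DFA on every string of length ≤ 6
Only (D) is consistent with the DFA.
(D) 1*(01*01*)*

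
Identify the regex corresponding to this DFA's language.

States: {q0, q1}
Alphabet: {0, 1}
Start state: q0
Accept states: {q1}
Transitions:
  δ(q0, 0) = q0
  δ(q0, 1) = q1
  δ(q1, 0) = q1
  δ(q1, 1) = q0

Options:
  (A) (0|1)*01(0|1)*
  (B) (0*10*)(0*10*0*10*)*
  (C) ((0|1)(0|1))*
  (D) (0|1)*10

Check each option against the DFA on short strings; one disagreement eliminates an option:
  (A) (0|1)*01(0|1)*: on '1' the DFA goes q0 → q1 and accepts (q1 ∈ Accept), but the regex does not match it → eliminate
  (B) (0*10*)(0*10*0*10*)*: agrees with the DFA on every string of length ≤ 6
  (C) ((0|1)(0|1))*: on ε the DFA stays in q0 and rejects (q0 ∉ Accept), but the regex matches it → eliminate
  (D) (0|1)*10: on '1' the DFA goes q0 → q1 and accepts (q1 ∈ Accept), but the regex does not match it → eliminate
Only (B) is consistent with the DFA.
(B) (0*10*)(0*10*0*10*)*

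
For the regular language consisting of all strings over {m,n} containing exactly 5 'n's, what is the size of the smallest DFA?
By Myhill–Nerode, count the distinguishable equivalence classes: 7 classes — having seen 0, 1, …, 5, or >5 copies of 'n'; the count-5 class is the only accepting one and >5 is dead.
7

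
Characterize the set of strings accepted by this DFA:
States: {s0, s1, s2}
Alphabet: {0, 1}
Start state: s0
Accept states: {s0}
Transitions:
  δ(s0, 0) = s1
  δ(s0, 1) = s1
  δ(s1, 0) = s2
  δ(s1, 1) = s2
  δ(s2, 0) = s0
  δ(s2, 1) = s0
Testing a few strings:
  '0' → reject
  '0010' → reject
  '100' → accept
  '1010' → reject
State roles: s0=length ≡ 0 (mod 3); s1=length ≡ 1 (mod 3); s2=length ≡ 2 (mod 3)
All binary strings whose length is a multiple of 3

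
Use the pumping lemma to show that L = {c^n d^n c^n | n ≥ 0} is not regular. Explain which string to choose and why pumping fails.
Assume L is regular with pumping length p. Idea: pumping the first c-block unbalances it against the other two.
Choose s = c^p d^p c^p ∈ L (|s| = 3p ≥ p). By the pumping lemma, s = xyz with |xy| ≤ p, |y| > 0, so y = c^k with k ≥ 1, inside the first c-block. Then xy²z = c^(p+k) d^p c^p. The first block has length p+k ≠ p, so the three block lengths are no longer equal and xy²z ∉ L.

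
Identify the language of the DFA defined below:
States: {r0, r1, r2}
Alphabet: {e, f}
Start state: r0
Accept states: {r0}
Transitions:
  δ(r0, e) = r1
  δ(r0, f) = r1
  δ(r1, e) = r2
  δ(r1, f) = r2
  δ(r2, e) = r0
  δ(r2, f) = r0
Testing a few strings:
  'e' → reject
  'fff' → accept
  'eff' → accept
  'f' → reject
State roles: r0=length ≡ 0 (mod 3); r1=length ≡ 1 (mod 3); r2=length ≡ 2 (mod 3)
All strings over {e,f} whose length is a multiple of 3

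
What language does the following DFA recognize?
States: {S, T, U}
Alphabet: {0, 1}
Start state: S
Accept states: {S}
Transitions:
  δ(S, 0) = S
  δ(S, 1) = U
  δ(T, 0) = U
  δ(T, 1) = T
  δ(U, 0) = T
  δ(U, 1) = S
Testing a few strings:
  '1011' → reject
  '11' → accept
  '1' → reject
  '0' → accept
State roles: S=value ≡ 0 (mod 3); T=value ≡ 2 (mod 3); U=value ≡ 1 (mod 3)
All binary strings representing a multiple of 3 (read in base 2; leading zeros allowed and ε counts as 0)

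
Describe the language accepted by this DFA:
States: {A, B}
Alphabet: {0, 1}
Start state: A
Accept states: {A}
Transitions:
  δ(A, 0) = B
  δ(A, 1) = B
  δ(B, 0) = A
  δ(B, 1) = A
Testing a few strings:
  '010' → reject
  '100' → reject
  '00' → accept
  '1' → reject
State roles: A=even length so far; B=odd length so far
All binary strings of even length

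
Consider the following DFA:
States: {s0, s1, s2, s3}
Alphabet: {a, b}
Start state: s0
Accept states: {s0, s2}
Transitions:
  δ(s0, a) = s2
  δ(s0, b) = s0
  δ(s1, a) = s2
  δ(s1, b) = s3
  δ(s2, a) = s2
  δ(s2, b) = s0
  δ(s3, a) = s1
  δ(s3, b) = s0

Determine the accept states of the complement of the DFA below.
Complement accept states = All states \ Original accept states
= {s0, s1, s2, s3} \ {s0, s2}
{s1, s3}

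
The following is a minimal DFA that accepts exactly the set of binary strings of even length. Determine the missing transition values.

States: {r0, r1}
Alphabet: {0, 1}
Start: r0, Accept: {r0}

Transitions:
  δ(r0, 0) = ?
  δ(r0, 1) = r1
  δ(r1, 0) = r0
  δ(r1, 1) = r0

From the language and accept set, identify what each state tracks — r0: even length so far; r1: odd length so far.
Each missing δ(q, a) is the state matching the new tracked value after reading a.
δ(r0, 0) = r1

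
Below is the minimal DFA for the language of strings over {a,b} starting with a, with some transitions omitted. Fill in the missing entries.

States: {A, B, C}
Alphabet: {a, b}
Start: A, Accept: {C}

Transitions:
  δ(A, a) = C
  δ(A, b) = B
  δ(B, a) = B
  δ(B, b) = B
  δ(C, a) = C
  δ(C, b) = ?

From the language and accept set, identify what each state tracks — A: no input read; B: started with b (dead); C: started with a.
Each missing δ(q, a) is the state matching the new tracked value after reading a.
δ(C, b) = C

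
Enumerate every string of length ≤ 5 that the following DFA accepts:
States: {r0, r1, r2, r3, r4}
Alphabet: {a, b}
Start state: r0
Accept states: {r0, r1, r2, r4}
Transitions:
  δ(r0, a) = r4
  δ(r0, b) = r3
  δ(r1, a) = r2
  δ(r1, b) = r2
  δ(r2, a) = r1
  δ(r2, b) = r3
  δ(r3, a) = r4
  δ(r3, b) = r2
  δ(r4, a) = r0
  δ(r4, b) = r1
ε, a, aa, ab, ba, bb, aaa, aba, abb, baa, bab, bba, aaaa, aaab, aaba, aabb, abaa, abba, baaa, baba, babb, bbaa, bbab, bbba, bbbb, aaaaa, aaaba, aaabb, aabaa, aabab, aabba, abaaa, abaab, ababa, ababb, abbaa, abbab, abbba, abbbb, baaaa, baaab, baaba, baabb, babaa, babba, bbaaa, bbaba, bbbaa, bbbab, bbbba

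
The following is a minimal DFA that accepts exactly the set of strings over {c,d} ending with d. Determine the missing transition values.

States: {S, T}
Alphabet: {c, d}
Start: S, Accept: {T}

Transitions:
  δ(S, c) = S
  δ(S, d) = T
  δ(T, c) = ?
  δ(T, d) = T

From the language and accept set, identify what each state tracks — S: last symbol not d; T: last symbol is d.
Each missing δ(q, a) is the state matching the new tracked value after reading a.
δ(T, c) = S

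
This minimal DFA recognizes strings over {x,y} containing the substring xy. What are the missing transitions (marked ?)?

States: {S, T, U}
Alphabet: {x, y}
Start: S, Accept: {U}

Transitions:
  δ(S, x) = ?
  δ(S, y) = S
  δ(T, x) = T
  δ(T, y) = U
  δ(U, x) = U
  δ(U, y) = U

From the language and accept set, identify what each state tracks — S: no x seen yet; T: seen a x, waiting for y; U: substring xy seen.
Each missing δ(q, a) is the state matching the new tracked value after reading a.
δ(S, x) = T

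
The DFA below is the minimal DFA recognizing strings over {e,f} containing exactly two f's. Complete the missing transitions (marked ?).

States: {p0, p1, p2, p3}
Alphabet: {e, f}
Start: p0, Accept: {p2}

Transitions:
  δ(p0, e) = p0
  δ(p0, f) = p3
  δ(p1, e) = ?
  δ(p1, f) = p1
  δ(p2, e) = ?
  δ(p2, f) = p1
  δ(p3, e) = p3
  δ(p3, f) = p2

From the language and accept set, identify what each state tracks — p0: zero f's; p1: ≥ three f's (dead); p2: two f's; p3: one f.
Each missing δ(q, a) is the state matching the new tracked value after reading a.
δ(p1, e) = p1; δ(p2, e) = p2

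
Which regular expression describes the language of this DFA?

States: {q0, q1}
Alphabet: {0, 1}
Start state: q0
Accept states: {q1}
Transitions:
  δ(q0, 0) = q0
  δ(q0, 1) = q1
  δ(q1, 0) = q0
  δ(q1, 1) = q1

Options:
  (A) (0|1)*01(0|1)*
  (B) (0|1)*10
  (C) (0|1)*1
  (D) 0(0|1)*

Check each option against the DFA on short strings; one disagreement eliminates an option:
  (A) (0|1)*01(0|1)*: on '1' the DFA goes q0 → q1 and accepts (q1 ∈ Accept), but the regex does not match it → eliminate
  (B) (0|1)*10: on '1' the DFA goes q0 → q1 and accepts (q1 ∈ Accept), but the regex does not match it → eliminate
  (C) (0|1)*1: agrees with the DFA on every string of length ≤ 6
  (D) 0(0|1)*: on '0' the DFA goes q0 → q0 and rejects (q0 ∉ Accept), but the regex matches it → eliminate
Only (C) is consistent with the DFA.
(C) (0|1)*1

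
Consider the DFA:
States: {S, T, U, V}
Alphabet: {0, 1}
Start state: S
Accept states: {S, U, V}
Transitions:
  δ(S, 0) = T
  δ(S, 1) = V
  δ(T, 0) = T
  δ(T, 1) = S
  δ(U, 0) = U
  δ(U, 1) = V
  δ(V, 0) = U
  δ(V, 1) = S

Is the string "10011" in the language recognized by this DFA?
Processing string "10011":
  S --1--> V
  V --0--> U
  U --0--> U
  U --1--> V
  V --1--> S
Final state: S
Accept states: {S, U, V}
Yes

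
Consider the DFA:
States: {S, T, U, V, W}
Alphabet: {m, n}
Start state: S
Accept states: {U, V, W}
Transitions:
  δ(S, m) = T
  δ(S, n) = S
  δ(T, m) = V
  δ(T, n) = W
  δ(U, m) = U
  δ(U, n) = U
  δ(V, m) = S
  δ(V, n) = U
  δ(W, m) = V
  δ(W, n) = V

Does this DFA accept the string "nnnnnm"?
Processing string "nnnnnm":
  S --n--> S
  S --n--> S
  S --n--> S
  S --n--> S
  S --n--> S
  S --m--> T
Final state: T
Accept states: {U, V, W}
No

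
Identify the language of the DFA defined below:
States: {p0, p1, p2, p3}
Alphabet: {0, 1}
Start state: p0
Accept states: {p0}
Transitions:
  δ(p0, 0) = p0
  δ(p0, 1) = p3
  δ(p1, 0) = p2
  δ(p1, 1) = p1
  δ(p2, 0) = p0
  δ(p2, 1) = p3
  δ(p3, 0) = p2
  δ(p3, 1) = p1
Testing a few strings:
  '1' → reject
  '01' → reject
  '1101' → reject
  '100' → accept
State roles: p0=value ≡ 0 (mod 4); p1=value ≡ 3 (mod 4); p2=value ≡ 2 (mod 4); p3=value ≡ 1 (mod 4)
All binary strings representing a multiple of 4 (read in base 2; leading zeros allowed and ε counts as 0)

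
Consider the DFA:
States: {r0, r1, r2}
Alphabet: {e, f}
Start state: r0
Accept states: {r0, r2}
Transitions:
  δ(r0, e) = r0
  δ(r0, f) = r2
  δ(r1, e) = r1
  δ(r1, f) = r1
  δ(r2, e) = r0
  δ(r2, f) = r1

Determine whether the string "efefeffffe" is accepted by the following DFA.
Processing string "efefeffffe":
  r0 --e--> r0
  r0 --f--> r2
  r2 --e--> r0
  r0 --f--> r2
  r2 --e--> r0
  r0 --f--> r2
  r2 --f--> r1
  r1 --f--> r1
  r1 --f--> r1
  r1 --e--> r1
Final state: r1
Accept states: {r0, r2}
No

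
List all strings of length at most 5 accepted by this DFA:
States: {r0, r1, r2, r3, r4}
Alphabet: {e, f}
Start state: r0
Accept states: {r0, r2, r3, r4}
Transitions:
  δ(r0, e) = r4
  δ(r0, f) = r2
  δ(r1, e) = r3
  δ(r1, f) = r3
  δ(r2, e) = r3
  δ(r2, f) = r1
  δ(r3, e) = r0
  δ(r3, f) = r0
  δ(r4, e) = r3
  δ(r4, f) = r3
ε, e, f, ee, ef, fe, eee, eef, efe, eff, fee, fef, ffe, fff, eeee, eeef, eefe, eeff, efee, efef, effe, efff, feee, feef, fefe, feff, ffee, ffef, fffe, ffff, eeeee, eeeef, eeefe, eefee, eefef, eeffe, efeee, efeef, efefe, effee, effef, efffe, feeee, feeef, feefe, fefee, fefef, feffe, ffeee, ffeef, ffefe, ffeff, fffee, fffef, ffffe, fffff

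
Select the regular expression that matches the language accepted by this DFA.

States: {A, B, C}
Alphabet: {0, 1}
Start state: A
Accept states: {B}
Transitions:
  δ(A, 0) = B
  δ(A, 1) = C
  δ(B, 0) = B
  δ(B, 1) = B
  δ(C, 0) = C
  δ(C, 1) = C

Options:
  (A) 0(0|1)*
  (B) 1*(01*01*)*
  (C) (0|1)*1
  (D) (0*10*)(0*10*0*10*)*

Check each option against the DFA on short strings; one disagreement eliminates an option:
  (A) 0(0|1)*: agrees with the DFA on every string of length ≤ 6
  (B) 1*(01*01*)*: on ε the DFA stays in A and rejects (A ∉ Accept), but the regex matches it → eliminate
  (C) (0|1)*1: on '0' the DFA goes A → B and accepts (B ∈ Accept), but the regex does not match it → eliminate
  (D) (0*10*)(0*10*0*10*)*: on '0' the DFA goes A → B and accepts (B ∈ Accept), but the regex does not match it → eliminate
Only (A) is consistent with the DFA.
(A) 0(0|1)*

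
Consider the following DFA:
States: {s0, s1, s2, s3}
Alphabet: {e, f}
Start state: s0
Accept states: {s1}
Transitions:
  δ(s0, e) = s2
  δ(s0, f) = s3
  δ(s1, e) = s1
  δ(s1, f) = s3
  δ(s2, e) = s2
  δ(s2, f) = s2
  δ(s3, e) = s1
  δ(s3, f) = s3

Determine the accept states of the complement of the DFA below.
Complement accept states = All states \ Original accept states
= {s0, s1, s2, s3} \ {s1}
{s0, s2, s3}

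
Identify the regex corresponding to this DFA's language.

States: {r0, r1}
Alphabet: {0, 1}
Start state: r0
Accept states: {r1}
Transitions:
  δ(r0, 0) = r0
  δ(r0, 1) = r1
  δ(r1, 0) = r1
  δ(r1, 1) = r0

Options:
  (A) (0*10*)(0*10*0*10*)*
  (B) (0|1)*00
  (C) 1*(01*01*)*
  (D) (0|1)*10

Check each option against the DFA on short strings; one disagreement eliminates an option:
  (A) (0*10*)(0*10*0*10*)*: agrees with the DFA on every string of length ≤ 6
  (B) (0|1)*00: on '1' the DFA goes r0 → r1 and accepts (r1 ∈ Accept), but the regex does not match it → eliminate
  (C) 1*(01*01*)*: on ε the DFA stays in r0 and rejects (r0 ∉ Accept), but the regex matches it → eliminate
  (D) (0|1)*10: on '1' the DFA goes r0 → r1 and accepts (r1 ∈ Accept), but the regex does not match it → eliminate
Only (A) is consistent with the DFA.
(A) (0*10*)(0*10*0*10*)*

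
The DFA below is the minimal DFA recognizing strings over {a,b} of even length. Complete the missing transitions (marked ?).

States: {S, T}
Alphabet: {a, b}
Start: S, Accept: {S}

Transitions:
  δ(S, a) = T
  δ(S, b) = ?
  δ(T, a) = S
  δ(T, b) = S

From the language and accept set, identify what each state tracks — S: even length so far; T: odd length so far.
Each missing δ(q, a) is the state matching the new tracked value after reading a.
δ(S, b) = T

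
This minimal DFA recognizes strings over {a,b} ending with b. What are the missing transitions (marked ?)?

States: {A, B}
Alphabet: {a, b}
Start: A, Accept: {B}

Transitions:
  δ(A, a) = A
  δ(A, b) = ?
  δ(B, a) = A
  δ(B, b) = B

From the language and accept set, identify what each state tracks — A: last symbol not b; B: last symbol is b.
Each missing δ(q, a) is the state matching the new tracked value after reading a.
δ(A, b) = B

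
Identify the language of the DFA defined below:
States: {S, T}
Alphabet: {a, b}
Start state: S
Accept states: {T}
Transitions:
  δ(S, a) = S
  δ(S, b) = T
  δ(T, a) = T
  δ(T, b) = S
Testing a few strings:
  'b' → accept
  'a' → reject
  'ab' → accept
  'bb' → reject
State roles: S=even number of b's so far; T=odd number of b's so far
All strings over {a,b} with an odd number of b's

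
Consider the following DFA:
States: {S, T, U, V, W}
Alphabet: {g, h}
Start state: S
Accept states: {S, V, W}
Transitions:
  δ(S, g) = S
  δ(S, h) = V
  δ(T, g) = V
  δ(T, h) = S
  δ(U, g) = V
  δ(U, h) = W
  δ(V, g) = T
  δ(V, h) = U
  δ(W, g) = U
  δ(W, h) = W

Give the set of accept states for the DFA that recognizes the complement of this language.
Complement accept states = All states \ Original accept states
= {S, T, U, V, W} \ {S, V, W}
{T, U}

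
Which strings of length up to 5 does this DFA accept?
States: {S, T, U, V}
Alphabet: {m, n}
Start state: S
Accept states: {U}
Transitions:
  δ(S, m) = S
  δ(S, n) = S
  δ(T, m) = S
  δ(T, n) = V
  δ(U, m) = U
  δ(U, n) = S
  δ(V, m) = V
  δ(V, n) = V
None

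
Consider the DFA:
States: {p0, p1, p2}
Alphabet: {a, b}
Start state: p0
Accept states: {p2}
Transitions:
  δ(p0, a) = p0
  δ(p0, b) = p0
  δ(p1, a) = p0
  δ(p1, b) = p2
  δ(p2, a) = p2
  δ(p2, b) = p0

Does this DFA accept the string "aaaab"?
Processing string "aaaab":
  p0 --a--> p0
  p0 --a--> p0
  p0 --a--> p0
  p0 --a--> p0
  p0 --b--> p0
Final state: p0
Accept states: {p2}
No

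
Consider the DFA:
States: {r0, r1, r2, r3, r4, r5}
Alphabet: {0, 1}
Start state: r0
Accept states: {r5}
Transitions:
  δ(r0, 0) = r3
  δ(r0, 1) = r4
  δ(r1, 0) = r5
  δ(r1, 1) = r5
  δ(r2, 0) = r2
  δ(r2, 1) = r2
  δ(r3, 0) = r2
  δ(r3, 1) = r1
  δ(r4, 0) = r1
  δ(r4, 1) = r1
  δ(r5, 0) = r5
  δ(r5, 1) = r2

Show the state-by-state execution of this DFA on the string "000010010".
read '0': r0 → r3
  read '0': r3 → r2
  read '0': r2 → r2
  read '0': r2 → r2
  read '1': r2 → r2
  read '0': r2 → r2
  read '0': r2 → r2
  read '1': r2 → r2
  read '0': r2 → r2
r0 -> r3 -> r2 -> r2 -> r2 -> r2 -> r2 -> r2 -> r2 -> r2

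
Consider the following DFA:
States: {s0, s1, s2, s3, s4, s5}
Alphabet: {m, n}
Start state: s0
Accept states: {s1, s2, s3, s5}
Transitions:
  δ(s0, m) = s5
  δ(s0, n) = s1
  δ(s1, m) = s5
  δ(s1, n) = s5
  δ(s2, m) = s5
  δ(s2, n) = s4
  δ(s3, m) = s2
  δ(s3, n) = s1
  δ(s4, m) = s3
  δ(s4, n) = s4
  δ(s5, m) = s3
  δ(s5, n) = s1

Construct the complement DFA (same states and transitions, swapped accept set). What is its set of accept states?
Complement accept states = All states \ Original accept states
= {s0, s1, s2, s3, s4, s5} \ {s1, s2, s3, s5}
{s0, s4}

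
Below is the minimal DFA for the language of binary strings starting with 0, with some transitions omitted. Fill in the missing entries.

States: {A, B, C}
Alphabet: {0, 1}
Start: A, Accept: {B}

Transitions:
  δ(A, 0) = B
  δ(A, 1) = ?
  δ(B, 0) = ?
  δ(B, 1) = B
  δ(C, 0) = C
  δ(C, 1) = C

From the language and accept set, identify what each state tracks — A: no input read; B: started with 0; C: started with 1 (dead).
Each missing δ(q, a) is the state matching the new tracked value after reading a.
δ(A, 1) = C; δ(B, 0) = B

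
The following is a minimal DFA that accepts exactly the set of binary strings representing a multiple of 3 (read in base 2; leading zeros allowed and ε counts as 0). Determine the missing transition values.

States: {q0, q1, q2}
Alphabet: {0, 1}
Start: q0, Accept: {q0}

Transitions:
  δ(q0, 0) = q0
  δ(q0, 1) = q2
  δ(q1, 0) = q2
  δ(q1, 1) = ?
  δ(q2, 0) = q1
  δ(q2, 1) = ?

From the language and accept set, identify what each state tracks — q0: value ≡ 0 (mod 3); q1: value ≡ 2 (mod 3); q2: value ≡ 1 (mod 3).
Each missing δ(q, a) is the state matching the new tracked value after reading a.
δ(q1, 1) = q1; δ(q2, 1) = q0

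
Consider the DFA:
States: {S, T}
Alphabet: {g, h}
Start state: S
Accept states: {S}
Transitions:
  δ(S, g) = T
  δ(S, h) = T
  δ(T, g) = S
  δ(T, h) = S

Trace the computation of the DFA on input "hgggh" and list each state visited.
read 'h': S → T
  read 'g': T → S
  read 'g': S → T
  read 'g': T → S
  read 'h': S → T
S -> T -> S -> T -> S -> T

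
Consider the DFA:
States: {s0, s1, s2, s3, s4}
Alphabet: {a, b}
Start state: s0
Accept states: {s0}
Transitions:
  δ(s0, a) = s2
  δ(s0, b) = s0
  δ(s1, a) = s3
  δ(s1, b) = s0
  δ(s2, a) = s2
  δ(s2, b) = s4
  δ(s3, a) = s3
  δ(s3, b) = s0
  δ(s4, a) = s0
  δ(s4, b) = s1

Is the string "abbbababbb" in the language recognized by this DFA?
Processing string "abbbababbb":
  s0 --a--> s2
  s2 --b--> s4
  s4 --b--> s1
  s1 --b--> s0
  s0 --a--> s2
  s2 --b--> s4
  s4 --a--> s0
  s0 --b--> s0
  s0 --b--> s0
  s0 --b--> s0
Final state: s0
Accept states: {s0}
Yes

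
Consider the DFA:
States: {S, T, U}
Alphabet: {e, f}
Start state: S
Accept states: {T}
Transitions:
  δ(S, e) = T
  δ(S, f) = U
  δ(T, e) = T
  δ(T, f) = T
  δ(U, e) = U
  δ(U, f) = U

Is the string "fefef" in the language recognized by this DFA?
Processing string "fefef":
  S --f--> U
  U --e--> U
  U --f--> U
  U --e--> U
  U --f--> U
Final state: U
Accept states: {T}
No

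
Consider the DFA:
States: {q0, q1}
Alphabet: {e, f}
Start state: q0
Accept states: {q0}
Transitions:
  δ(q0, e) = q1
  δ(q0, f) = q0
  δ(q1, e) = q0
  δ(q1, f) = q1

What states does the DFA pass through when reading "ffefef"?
read 'f': q0 → q0
  read 'f': q0 → q0
  read 'e': q0 → q1
  read 'f': q1 → q1
  read 'e': q1 → q0
  read 'f': q0 → q0
q0 -> q0 -> q0 -> q1 -> q1 -> q0 -> q0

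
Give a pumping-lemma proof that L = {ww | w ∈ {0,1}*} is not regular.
Assume L is regular with pumping length p. Idea: pumping the leading 0-block breaks the equality of the two halves.
Choose s = 0^p 1 0^p 1 ∈ L (with w = 0^p 1). |s| = 2p+2 ≥ p. By the pumping lemma, s = xyz with |xy| ≤ p, |y| > 0, so y = 0^k with k ≥ 1, in the first 0-block. Then xy²z = 0^(p+k) 1 0^p 1, of length 2p+2+k. If k is odd this length is odd, so it cannot be of the form ww. If k is even, each half has length p+1+k/2 ≤ p+k, so the first half lies entirely inside the leading 0-block and contains no 1, while the second half ends in 1; the halves differ. Either way xy²z ∉ L.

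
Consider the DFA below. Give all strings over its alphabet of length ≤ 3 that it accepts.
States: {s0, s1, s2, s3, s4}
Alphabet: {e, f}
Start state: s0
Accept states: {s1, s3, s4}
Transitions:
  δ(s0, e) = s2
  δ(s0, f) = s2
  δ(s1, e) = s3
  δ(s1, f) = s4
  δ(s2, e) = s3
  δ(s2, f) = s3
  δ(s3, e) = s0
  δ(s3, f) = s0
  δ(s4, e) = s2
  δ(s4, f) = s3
ee, ef, fe, ff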